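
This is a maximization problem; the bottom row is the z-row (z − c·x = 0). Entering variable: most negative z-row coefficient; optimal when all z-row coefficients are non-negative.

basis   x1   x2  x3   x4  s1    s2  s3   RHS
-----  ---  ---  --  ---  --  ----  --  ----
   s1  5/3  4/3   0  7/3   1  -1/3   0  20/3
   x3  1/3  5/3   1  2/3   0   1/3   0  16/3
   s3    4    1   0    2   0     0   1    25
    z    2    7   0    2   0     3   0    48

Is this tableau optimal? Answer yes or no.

Every z-row coefficient is ≥ 0, so the tableau is optimal.

yes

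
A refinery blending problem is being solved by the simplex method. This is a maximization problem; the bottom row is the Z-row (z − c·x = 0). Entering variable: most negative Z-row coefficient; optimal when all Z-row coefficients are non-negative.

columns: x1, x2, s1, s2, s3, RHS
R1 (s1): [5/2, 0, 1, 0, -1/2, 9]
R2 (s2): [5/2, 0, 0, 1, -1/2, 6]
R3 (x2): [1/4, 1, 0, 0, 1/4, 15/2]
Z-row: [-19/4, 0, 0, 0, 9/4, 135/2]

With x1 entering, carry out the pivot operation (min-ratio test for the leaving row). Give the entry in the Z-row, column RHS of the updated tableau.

789/10

Ratio test on column x1 — row 1: 9/(5/2) = 18/5; row 2: 6/(5/2) = 12/5; row 3: (15/2)/(1/4) = 30. Minimum is 12/5 at row 2 (s2 leaves); pivot element 5/2.
Divide row 2 by 5/2; eliminate column x1 from the other rows.
Z-row update in column RHS: 135/2 − (-19/4)·(12/5) = 789/10.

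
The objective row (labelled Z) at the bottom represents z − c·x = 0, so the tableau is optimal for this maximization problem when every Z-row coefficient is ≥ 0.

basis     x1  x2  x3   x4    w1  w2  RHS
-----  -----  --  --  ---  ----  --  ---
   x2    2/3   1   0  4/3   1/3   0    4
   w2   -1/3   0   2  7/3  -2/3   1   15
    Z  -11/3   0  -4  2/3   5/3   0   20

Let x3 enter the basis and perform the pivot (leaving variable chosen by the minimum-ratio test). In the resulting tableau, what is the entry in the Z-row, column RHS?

50

Ratio test on column x3 — row 1: entry 0 ≤ 0; row 2: 15/2 = 15/2. Minimum is 15/2 at row 2 (w2 leaves); pivot element 2.
Divide row 2 by 2; eliminate column x3 from the other rows.
Z-row update in column RHS: 20 − (-4)·(15/2) = 50.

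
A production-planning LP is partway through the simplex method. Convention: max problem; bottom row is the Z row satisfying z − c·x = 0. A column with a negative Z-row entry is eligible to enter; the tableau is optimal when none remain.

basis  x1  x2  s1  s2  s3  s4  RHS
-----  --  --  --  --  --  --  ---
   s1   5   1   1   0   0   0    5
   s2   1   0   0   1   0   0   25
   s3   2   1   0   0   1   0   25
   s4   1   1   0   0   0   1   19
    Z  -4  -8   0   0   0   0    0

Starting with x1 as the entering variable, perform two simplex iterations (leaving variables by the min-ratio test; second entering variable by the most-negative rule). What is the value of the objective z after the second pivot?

Ratio test on column x1 — row 1: 5/5 = 1; row 2: 25/1 = 25; row 3: 25/2 = 25/2; row 4: 19/1 = 19. Minimum is 1 at row 1 (s1 leaves); pivot element 5.
Pivot on row 1; the Z-row RHS becomes 0 − (-4)·1 = 4.
Next entering variable (most negative Z-row entry -36/5): x2.
Ratio test on column x2 — row 1: 1/(1/5) = 5; row 2: entry -1/5 ≤ 0; row 3: 23/(3/5) = 115/3; row 4: 18/(4/5) = 45/2. Minimum is 5 at row 1 (x1 leaves); pivot element 1/5.
After the second pivot the Z-row RHS is 4 − (-36/5)·5 = 40.

40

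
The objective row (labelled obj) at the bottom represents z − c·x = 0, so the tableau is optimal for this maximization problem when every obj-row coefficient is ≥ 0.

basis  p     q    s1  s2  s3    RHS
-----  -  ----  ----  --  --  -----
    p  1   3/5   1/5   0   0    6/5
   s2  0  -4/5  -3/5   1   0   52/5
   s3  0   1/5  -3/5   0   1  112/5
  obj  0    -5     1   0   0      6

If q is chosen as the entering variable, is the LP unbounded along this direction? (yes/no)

no

Column q has positive entries in row(s) 1, 3, so the ratio test bounds it — not unbounded.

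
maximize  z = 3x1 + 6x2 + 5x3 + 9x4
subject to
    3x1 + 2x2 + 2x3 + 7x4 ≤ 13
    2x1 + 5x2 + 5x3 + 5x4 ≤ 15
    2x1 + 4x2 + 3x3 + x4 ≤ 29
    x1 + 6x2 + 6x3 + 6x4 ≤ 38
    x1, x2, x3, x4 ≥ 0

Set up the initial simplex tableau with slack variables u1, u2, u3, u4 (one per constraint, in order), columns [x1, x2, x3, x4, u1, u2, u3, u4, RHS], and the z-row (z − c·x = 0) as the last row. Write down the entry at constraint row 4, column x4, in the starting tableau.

6

Constraint 4 has coefficient 6 on x4.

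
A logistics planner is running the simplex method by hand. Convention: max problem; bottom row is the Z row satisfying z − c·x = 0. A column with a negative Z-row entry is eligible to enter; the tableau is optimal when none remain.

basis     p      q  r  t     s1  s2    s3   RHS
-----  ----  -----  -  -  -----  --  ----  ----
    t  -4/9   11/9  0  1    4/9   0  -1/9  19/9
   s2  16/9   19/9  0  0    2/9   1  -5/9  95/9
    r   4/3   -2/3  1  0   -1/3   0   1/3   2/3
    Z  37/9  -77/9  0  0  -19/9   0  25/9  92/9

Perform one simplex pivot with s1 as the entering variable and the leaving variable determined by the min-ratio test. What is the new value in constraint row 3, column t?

3/4

Ratio test on column s1 — row 1: (19/9)/(4/9) = 19/4; row 2: (95/9)/(2/9) = 95/2; row 3: entry -1/3 ≤ 0. Minimum is 19/4 at row 1 (t leaves); pivot element 4/9.
Divide row 1 by 4/9; eliminate column s1 from the other rows.
Row 3 update in column t: 0 − (-1/3)·(9/4) = 3/4.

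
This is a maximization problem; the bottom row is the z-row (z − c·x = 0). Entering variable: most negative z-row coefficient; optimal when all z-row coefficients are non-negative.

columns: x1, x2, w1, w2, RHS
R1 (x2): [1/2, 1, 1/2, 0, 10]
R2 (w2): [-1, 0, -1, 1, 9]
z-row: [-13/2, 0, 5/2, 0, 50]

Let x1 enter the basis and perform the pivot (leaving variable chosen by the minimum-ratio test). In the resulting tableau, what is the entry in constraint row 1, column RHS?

20

Ratio test on column x1 — row 1: 10/(1/2) = 20; row 2: entry -1 ≤ 0. Minimum is 20 at row 1 (x2 leaves); pivot element 1/2.
Divide row 1 by 1/2; eliminate column x1 from the other rows.
In the new row 1, the RHS entry is the old entry divided by the pivot: 10/(1/2) = 20.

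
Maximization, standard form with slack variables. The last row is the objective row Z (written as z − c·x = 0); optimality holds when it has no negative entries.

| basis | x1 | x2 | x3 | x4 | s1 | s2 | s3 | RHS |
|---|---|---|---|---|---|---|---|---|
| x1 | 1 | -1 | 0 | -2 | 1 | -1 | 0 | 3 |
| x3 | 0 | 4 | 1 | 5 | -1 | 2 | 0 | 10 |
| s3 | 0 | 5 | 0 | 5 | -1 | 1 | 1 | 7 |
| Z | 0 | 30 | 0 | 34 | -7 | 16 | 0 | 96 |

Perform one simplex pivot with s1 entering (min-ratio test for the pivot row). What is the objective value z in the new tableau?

117

Ratio test on column s1 — row 1: 3/1 = 3; row 2: entry -1 ≤ 0; row 3: entry -1 ≤ 0. Minimum is 3 at row 1 (x1 leaves); pivot element 1.
Pivot on row 1; the Z-row RHS becomes 96 − (-7)·3 = 117.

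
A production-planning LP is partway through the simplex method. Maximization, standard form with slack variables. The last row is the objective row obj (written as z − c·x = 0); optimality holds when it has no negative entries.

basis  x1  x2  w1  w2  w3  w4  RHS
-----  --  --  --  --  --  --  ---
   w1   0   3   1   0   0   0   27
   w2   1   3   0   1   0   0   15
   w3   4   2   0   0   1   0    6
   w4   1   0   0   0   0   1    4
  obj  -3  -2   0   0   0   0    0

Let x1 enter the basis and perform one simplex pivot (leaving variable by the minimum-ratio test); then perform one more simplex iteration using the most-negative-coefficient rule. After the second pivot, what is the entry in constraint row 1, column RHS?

Ratio test on column x1 — row 1: entry 0 ≤ 0; row 2: 15/1 = 15; row 3: 6/4 = 3/2; row 4: 4/1 = 4. Minimum is 3/2 at row 3 (w3 leaves); pivot element 4.
Divide row 3 by 4; eliminate column x1 from the other rows.
Second iteration: most negative obj-row entry is -1/2 in column x2, so x2 enters.
Ratio test on column x2 — row 1: 27/3 = 9; row 2: (27/2)/(5/2) = 27/5; row 3: (3/2)/(1/2) = 3; row 4: entry -1/2 ≤ 0. Minimum is 3 at row 3 (x1 leaves); pivot element 1/2.
Divide row 3 by 1/2; eliminate column x2 from the other rows.
After both pivots, the entry at constraint row 1, column RHS is 18.

18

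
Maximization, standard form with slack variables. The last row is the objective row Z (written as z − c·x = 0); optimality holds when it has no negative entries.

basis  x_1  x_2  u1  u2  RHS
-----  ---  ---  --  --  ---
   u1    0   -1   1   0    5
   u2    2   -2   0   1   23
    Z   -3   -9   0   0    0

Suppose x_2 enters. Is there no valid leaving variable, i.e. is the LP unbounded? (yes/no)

Every constraint-row entry in column x_2 is ≤ 0, so increasing x_2 is unbounded.

yes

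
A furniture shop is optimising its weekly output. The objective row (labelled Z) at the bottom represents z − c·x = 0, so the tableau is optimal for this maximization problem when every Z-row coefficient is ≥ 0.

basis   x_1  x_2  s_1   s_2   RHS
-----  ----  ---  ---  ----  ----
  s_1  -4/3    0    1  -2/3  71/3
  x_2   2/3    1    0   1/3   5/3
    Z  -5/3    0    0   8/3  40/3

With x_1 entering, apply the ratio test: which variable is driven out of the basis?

x_2

Column x_1 entries and ratios — s_1: -4/3 ≤ 0, skip; x_2: (5/3)/(2/3) = 5/2.
Smallest ratio is 5/2 in the row of x_2, so x_2 leaves.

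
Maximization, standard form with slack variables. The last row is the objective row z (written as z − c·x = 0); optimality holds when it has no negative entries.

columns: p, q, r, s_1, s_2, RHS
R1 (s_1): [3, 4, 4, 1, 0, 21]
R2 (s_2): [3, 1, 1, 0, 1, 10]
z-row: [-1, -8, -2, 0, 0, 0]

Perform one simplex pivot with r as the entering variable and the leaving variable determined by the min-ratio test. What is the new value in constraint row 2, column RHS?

Ratio test on column r — row 1: 21/4 = 21/4; row 2: 10/1 = 10. Minimum is 21/4 at row 1 (s_1 leaves); pivot element 4.
Divide row 1 by 4; eliminate column r from the other rows.
Row 2 update in column RHS: 10 − 1·(21/4) = 19/4.

19/4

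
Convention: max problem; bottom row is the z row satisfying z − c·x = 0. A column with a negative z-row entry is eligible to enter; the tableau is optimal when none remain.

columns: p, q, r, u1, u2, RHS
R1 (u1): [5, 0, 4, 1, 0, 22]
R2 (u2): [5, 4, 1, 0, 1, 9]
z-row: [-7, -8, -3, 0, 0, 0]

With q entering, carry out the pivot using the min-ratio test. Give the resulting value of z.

18

Ratio test on column q — row 1: entry 0 ≤ 0; row 2: 9/4 = 9/4. Minimum is 9/4 at row 2 (u2 leaves); pivot element 4.
Pivot on row 2; the z-row RHS becomes 0 − (-8)·(9/4) = 18.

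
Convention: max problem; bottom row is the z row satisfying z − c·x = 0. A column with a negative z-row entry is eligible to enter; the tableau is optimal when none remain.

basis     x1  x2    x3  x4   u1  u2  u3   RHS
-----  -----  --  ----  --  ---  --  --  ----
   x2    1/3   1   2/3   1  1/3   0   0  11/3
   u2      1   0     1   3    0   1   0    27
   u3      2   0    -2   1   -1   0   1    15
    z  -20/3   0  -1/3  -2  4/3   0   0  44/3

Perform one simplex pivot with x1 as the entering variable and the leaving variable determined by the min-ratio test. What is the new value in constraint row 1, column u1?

1/2

Ratio test on column x1 — row 1: (11/3)/(1/3) = 11; row 2: 27/1 = 27; row 3: 15/2 = 15/2. Minimum is 15/2 at row 3 (u3 leaves); pivot element 2.
Divide row 3 by 2; eliminate column x1 from the other rows.
Row 1 update in column u1: 1/3 − (1/3)·(-1/2) = 1/2.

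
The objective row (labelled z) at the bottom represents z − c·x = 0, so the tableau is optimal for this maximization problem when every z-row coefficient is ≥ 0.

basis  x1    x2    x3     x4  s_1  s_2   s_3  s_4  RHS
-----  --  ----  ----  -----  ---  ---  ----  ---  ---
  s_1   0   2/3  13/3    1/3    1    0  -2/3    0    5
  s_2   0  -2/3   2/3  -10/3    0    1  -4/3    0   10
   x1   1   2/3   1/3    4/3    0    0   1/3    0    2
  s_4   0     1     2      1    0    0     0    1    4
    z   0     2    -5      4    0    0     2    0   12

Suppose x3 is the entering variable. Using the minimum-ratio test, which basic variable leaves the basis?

s_1

Column x3 entries and ratios — s_1: 5/(13/3) = 15/13; s_2: 10/(2/3) = 15; x1: 2/(1/3) = 6; s_4: 4/2 = 2.
Smallest ratio is 15/13 in the row of s_1, so s_1 leaves.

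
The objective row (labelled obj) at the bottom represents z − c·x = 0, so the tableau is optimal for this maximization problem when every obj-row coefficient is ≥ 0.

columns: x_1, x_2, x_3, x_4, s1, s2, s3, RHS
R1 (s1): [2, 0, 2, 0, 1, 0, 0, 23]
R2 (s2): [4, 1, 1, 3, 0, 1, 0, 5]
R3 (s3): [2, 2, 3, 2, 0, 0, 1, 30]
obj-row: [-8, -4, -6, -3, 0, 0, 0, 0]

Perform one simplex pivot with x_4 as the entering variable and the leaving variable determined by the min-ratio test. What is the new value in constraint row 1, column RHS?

Ratio test on column x_4 — row 1: entry 0 ≤ 0; row 2: 5/3 = 5/3; row 3: 30/2 = 15. Minimum is 5/3 at row 2 (s2 leaves); pivot element 3.
Divide row 2 by 3; eliminate column x_4 from the other rows.
Row 1 update in column RHS: 23 − 0·(5/3) = 23.

23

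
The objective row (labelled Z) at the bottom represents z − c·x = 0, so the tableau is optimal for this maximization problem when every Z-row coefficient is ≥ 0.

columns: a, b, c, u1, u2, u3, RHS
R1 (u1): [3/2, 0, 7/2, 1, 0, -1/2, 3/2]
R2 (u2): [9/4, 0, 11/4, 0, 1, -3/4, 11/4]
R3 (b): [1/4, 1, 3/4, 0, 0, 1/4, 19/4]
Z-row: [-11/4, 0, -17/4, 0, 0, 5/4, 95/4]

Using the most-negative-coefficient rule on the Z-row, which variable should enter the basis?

Negative Z-row entries: a: -11/4, c: -17/4.
The most negative is -17/4 in column c, so c enters.

c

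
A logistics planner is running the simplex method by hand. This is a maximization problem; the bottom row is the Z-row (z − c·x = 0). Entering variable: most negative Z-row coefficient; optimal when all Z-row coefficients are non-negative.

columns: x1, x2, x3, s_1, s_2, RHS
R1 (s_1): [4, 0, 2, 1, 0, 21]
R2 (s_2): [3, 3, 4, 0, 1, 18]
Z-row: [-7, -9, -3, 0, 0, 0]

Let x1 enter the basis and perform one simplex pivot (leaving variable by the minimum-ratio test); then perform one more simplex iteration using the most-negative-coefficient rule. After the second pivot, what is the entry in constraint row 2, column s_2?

Ratio test on column x1 — row 1: 21/4 = 21/4; row 2: 18/3 = 6. Minimum is 21/4 at row 1 (s_1 leaves); pivot element 4.
Divide row 1 by 4; eliminate column x1 from the other rows.
Second iteration: most negative Z-row entry is -9 in column x2, so x2 enters.
Ratio test on column x2 — row 1: entry 0 ≤ 0; row 2: (9/4)/3 = 3/4. Minimum is 3/4 at row 2 (s_2 leaves); pivot element 3.
Divide row 2 by 3; eliminate column x2 from the other rows.
After both pivots, the entry at constraint row 2, column s_2 is 1/3.

1/3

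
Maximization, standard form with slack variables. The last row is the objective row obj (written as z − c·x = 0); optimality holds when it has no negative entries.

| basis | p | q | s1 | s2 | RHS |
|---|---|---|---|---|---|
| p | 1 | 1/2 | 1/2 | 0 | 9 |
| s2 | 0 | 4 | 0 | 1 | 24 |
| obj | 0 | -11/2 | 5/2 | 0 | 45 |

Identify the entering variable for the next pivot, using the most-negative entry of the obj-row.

Negative obj-row entries: q: -11/2.
The most negative is -11/2 in column q, so q enters.

q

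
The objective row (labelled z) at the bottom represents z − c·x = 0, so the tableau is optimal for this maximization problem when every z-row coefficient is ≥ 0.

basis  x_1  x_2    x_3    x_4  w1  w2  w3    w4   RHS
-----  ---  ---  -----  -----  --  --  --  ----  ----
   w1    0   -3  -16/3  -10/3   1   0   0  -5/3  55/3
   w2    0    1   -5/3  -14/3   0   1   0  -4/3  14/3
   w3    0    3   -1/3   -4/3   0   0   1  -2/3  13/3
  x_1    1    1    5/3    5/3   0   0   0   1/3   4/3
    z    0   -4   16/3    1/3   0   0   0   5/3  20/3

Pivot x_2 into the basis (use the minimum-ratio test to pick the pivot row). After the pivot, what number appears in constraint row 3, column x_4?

Ratio test on column x_2 — row 1: entry -3 ≤ 0; row 2: (14/3)/1 = 14/3; row 3: (13/3)/3 = 13/9; row 4: (4/3)/1 = 4/3. Minimum is 4/3 at row 4 (x_1 leaves); pivot element 1.
Divide row 4 by 1; eliminate column x_2 from the other rows.
Row 3 update in column x_4: -4/3 − 3·(5/3) = -19/3.

-19/3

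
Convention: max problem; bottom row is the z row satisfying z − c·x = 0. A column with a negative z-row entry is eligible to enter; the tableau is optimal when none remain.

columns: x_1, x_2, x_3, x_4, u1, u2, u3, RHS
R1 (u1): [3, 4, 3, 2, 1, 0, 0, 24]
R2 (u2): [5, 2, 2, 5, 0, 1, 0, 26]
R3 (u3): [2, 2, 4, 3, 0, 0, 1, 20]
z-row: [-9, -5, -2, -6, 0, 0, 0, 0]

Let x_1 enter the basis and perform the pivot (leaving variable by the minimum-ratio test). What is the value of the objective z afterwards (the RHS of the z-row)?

234/5

Ratio test on column x_1 — row 1: 24/3 = 8; row 2: 26/5 = 26/5; row 3: 20/2 = 10. Minimum is 26/5 at row 2 (u2 leaves); pivot element 5.
Pivot on row 2; the z-row RHS becomes 0 − (-9)·(26/5) = 234/5.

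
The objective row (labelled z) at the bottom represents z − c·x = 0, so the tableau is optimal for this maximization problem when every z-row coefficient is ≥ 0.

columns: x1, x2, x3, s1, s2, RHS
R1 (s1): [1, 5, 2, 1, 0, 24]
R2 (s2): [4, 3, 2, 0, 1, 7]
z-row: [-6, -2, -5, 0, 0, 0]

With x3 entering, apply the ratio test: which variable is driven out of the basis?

s2

Column x3 entries and ratios — s1: 24/2 = 12; s2: 7/2 = 7/2.
Smallest ratio is 7/2 in the row of s2, so s2 leaves.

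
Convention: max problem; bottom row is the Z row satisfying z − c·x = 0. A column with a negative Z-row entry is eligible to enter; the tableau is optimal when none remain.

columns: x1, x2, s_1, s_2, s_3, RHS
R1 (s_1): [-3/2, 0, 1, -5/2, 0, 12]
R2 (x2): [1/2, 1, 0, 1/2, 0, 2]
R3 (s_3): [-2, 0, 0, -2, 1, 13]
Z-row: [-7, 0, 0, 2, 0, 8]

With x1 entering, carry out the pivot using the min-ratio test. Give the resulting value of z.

36

Ratio test on column x1 — row 1: entry -3/2 ≤ 0; row 2: 2/(1/2) = 4; row 3: entry -2 ≤ 0. Minimum is 4 at row 2 (x2 leaves); pivot element 1/2.
Pivot on row 2; the Z-row RHS becomes 8 − (-7)·4 = 36.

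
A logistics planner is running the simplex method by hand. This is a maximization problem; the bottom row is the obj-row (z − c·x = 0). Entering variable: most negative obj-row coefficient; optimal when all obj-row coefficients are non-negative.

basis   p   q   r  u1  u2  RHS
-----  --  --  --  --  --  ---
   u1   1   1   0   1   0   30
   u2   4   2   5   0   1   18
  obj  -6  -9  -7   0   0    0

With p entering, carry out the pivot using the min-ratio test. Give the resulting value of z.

27

Ratio test on column p — row 1: 30/1 = 30; row 2: 18/4 = 9/2. Minimum is 9/2 at row 2 (u2 leaves); pivot element 4.
Pivot on row 2; the obj-row RHS becomes 0 − (-6)·(9/2) = 27.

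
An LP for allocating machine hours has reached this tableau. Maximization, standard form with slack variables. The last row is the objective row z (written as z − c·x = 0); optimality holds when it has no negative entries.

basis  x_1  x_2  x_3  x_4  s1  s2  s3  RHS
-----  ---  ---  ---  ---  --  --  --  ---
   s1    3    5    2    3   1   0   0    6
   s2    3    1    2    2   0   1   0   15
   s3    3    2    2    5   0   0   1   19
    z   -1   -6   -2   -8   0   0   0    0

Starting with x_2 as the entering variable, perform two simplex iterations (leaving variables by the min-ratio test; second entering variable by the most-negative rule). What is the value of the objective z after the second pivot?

Ratio test on column x_2 — row 1: 6/5 = 6/5; row 2: 15/1 = 15; row 3: 19/2 = 19/2. Minimum is 6/5 at row 1 (s1 leaves); pivot element 5.
Pivot on row 1; the z-row RHS becomes 0 − (-6)·(6/5) = 36/5.
Next entering variable (most negative z-row entry -22/5): x_4.
Ratio test on column x_4 — row 1: (6/5)/(3/5) = 2; row 2: (69/5)/(7/5) = 69/7; row 3: (83/5)/(19/5) = 83/19. Minimum is 2 at row 1 (x_2 leaves); pivot element 3/5.
After the second pivot the z-row RHS is 36/5 − (-22/5)·2 = 16.

16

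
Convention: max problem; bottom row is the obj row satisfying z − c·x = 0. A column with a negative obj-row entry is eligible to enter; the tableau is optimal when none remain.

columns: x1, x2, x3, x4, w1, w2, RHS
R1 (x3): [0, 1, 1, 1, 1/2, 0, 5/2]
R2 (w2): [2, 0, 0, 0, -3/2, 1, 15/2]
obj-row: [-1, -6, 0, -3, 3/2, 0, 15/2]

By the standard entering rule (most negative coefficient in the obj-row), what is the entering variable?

Negative obj-row entries: x1: -1, x2: -6, x4: -3.
The most negative is -6 in column x2, so x2 enters.

x2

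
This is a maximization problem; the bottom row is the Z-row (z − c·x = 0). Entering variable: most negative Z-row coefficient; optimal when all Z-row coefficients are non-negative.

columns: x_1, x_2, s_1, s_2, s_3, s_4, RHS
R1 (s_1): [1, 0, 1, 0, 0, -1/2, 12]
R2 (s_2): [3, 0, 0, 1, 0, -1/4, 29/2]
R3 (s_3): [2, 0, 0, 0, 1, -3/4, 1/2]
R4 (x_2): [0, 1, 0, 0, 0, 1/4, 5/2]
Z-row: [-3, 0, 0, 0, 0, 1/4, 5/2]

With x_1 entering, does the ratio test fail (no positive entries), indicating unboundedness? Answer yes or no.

no

Column x_1 has positive entries in row(s) 1, 2, 3, so the ratio test bounds it — not unbounded.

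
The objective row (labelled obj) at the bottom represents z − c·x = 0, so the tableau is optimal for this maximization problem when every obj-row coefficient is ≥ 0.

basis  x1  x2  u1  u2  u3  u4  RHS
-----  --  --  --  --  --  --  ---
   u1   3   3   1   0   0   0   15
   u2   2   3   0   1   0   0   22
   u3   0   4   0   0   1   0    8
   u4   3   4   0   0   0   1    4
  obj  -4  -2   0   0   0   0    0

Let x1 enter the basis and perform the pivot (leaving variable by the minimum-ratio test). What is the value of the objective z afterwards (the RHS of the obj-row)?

16/3

Ratio test on column x1 — row 1: 15/3 = 5; row 2: 22/2 = 11; row 3: entry 0 ≤ 0; row 4: 4/3 = 4/3. Minimum is 4/3 at row 4 (u4 leaves); pivot element 3.
Pivot on row 4; the obj-row RHS becomes 0 − (-4)·(4/3) = 16/3.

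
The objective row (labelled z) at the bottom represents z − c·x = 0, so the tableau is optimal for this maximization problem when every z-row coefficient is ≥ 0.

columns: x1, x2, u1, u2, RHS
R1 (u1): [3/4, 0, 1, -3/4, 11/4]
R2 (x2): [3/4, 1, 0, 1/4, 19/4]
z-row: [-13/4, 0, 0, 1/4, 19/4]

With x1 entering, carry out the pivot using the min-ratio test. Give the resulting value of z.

Ratio test on column x1 — row 1: (11/4)/(3/4) = 11/3; row 2: (19/4)/(3/4) = 19/3. Minimum is 11/3 at row 1 (u1 leaves); pivot element 3/4.
Pivot on row 1; the z-row RHS becomes 19/4 − (-13/4)·(11/3) = 50/3.

50/3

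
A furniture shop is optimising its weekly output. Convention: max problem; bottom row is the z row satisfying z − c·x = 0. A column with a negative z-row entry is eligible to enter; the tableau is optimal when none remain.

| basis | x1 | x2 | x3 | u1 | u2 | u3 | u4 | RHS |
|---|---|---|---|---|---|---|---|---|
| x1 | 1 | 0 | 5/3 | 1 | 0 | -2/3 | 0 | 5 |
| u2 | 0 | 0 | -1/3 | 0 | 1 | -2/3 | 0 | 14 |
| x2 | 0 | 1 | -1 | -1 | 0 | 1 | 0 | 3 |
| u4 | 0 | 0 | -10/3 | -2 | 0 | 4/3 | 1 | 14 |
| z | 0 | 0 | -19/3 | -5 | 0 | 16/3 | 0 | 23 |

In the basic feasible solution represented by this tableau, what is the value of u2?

14

u2 is basic (row 2); its value is the RHS of that row, 14.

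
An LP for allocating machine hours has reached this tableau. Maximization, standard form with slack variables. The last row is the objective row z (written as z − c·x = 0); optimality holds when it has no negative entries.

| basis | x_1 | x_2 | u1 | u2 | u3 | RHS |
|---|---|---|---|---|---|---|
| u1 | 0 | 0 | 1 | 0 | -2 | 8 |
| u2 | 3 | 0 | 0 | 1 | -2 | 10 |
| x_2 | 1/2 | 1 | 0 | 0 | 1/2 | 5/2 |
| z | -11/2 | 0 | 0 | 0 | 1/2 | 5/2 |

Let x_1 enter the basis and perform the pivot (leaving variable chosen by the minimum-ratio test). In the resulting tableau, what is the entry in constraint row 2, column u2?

1/3

Ratio test on column x_1 — row 1: entry 0 ≤ 0; row 2: 10/3 = 10/3; row 3: (5/2)/(1/2) = 5. Minimum is 10/3 at row 2 (u2 leaves); pivot element 3.
Divide row 2 by 3; eliminate column x_1 from the other rows.
In the new row 2, the u2 entry is the old entry divided by the pivot: 1/3 = 1/3.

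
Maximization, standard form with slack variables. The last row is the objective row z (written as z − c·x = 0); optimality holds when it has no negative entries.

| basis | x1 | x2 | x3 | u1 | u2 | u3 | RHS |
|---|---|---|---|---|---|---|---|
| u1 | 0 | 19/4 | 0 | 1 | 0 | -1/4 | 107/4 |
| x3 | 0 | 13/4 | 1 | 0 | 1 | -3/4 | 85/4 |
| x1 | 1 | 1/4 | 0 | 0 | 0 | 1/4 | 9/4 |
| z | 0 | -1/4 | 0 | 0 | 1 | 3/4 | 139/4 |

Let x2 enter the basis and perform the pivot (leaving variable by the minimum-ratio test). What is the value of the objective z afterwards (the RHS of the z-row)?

687/19

Ratio test on column x2 — row 1: (107/4)/(19/4) = 107/19; row 2: (85/4)/(13/4) = 85/13; row 3: (9/4)/(1/4) = 9. Minimum is 107/19 at row 1 (u1 leaves); pivot element 19/4.
Pivot on row 1; the z-row RHS becomes 139/4 − (-1/4)·(107/19) = 687/19.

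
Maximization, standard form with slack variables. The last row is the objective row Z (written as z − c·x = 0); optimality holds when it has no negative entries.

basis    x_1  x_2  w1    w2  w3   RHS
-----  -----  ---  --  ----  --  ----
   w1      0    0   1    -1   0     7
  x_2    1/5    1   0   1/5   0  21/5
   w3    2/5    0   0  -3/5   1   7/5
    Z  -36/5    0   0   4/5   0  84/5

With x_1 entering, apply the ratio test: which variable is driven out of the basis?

w3

Column x_1 entries and ratios — w1: 0 ≤ 0, skip; x_2: (21/5)/(1/5) = 21; w3: (7/5)/(2/5) = 7/2.
Smallest ratio is 7/2 in the row of w3, so w3 leaves.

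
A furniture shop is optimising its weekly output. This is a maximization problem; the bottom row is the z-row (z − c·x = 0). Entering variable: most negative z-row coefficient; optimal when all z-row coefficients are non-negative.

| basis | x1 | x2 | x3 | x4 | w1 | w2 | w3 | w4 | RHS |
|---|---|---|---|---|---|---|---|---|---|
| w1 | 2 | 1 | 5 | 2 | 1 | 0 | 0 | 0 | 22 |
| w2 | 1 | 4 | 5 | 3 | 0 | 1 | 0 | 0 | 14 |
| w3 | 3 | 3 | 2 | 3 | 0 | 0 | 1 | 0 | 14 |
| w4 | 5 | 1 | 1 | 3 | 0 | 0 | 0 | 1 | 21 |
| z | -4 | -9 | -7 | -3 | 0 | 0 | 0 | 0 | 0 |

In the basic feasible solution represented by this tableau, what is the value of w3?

w3 is basic (row 3); its value is the RHS of that row, 14.

14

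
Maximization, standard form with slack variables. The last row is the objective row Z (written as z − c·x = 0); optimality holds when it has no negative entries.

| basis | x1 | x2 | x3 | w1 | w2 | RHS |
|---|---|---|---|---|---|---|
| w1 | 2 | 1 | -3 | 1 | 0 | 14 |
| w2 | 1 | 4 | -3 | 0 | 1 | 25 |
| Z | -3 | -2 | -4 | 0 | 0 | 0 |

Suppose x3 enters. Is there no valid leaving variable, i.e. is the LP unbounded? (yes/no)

Every constraint-row entry in column x3 is ≤ 0, so increasing x3 is unbounded.

yes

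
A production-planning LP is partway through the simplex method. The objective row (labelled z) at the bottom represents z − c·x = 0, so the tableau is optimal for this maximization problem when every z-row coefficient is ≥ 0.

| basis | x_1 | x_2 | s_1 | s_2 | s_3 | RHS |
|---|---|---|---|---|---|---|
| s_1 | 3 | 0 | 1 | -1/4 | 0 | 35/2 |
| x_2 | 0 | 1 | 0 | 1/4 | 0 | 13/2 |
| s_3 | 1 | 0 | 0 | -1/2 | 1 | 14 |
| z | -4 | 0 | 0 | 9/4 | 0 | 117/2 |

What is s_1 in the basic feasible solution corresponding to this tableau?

s_1 is basic (row 1); its value is the RHS of that row, 35/2.

35/2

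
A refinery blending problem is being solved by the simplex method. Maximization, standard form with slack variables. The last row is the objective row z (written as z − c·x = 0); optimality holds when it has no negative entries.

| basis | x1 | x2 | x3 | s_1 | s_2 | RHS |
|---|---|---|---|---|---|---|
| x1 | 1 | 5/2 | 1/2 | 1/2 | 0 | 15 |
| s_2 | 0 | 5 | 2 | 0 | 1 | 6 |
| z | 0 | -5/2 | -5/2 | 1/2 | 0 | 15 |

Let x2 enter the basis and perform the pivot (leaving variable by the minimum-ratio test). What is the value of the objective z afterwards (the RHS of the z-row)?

Ratio test on column x2 — row 1: 15/(5/2) = 6; row 2: 6/5 = 6/5. Minimum is 6/5 at row 2 (s_2 leaves); pivot element 5.
Pivot on row 2; the z-row RHS becomes 15 − (-5/2)·(6/5) = 18.

18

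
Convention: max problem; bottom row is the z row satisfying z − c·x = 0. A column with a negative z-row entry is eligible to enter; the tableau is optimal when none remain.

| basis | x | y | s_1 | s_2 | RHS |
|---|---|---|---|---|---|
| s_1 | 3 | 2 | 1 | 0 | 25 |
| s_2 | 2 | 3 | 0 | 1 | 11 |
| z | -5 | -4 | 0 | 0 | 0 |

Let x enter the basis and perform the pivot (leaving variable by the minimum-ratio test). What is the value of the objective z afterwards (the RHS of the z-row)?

55/2

Ratio test on column x — row 1: 25/3 = 25/3; row 2: 11/2 = 11/2. Minimum is 11/2 at row 2 (s_2 leaves); pivot element 2.
Pivot on row 2; the z-row RHS becomes 0 − (-5)·(11/2) = 55/2.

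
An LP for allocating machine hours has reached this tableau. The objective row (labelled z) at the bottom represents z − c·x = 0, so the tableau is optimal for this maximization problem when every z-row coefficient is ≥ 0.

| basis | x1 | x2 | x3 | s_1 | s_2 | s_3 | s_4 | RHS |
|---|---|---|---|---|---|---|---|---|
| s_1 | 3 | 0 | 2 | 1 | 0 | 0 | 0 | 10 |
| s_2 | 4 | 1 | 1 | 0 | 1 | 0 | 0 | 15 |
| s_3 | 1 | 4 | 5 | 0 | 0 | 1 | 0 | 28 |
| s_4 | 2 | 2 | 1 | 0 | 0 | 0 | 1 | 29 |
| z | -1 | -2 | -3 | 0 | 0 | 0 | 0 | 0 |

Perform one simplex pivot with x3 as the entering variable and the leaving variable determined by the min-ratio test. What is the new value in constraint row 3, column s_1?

-5/2

Ratio test on column x3 — row 1: 10/2 = 5; row 2: 15/1 = 15; row 3: 28/5 = 28/5; row 4: 29/1 = 29. Minimum is 5 at row 1 (s_1 leaves); pivot element 2.
Divide row 1 by 2; eliminate column x3 from the other rows.
Row 3 update in column s_1: 0 − 5·(1/2) = -5/2.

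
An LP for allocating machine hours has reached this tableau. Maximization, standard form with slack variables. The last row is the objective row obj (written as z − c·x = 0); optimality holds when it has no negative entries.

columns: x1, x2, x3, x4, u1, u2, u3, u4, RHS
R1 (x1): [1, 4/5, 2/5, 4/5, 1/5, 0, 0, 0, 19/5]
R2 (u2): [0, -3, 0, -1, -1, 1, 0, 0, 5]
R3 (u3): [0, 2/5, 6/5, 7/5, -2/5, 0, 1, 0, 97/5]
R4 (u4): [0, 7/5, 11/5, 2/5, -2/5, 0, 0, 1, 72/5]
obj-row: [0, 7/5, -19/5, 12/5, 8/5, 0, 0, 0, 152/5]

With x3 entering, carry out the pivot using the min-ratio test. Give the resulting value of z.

Ratio test on column x3 — row 1: (19/5)/(2/5) = 19/2; row 2: entry 0 ≤ 0; row 3: (97/5)/(6/5) = 97/6; row 4: (72/5)/(11/5) = 72/11. Minimum is 72/11 at row 4 (u4 leaves); pivot element 11/5.
Pivot on row 4; the obj-row RHS becomes 152/5 − (-19/5)·(72/11) = 608/11.

608/11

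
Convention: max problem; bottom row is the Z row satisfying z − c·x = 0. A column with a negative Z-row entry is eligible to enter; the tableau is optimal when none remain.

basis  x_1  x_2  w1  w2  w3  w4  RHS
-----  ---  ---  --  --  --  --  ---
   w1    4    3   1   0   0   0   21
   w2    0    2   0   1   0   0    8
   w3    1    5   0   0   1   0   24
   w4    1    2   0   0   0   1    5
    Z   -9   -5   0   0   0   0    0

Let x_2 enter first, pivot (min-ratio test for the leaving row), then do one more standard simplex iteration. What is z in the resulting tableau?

Ratio test on column x_2 — row 1: 21/3 = 7; row 2: 8/2 = 4; row 3: 24/5 = 24/5; row 4: 5/2 = 5/2. Minimum is 5/2 at row 4 (w4 leaves); pivot element 2.
Pivot on row 4; the Z-row RHS becomes 0 − (-5)·(5/2) = 25/2.
Next entering variable (most negative Z-row entry -13/2): x_1.
Ratio test on column x_1 — row 1: (27/2)/(5/2) = 27/5; row 2: entry -1 ≤ 0; row 3: entry -3/2 ≤ 0; row 4: (5/2)/(1/2) = 5. Minimum is 5 at row 4 (x_2 leaves); pivot element 1/2.
After the second pivot the Z-row RHS is 25/2 − (-13/2)·5 = 45.

45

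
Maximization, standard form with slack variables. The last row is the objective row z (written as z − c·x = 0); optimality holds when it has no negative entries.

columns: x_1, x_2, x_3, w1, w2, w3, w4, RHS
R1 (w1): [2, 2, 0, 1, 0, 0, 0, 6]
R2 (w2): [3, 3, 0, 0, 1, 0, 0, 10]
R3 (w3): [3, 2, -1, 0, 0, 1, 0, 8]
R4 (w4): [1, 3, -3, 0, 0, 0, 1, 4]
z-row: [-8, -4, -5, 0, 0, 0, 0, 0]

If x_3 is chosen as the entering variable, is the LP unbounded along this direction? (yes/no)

Every constraint-row entry in column x_3 is ≤ 0, so increasing x_3 is unbounded.

yes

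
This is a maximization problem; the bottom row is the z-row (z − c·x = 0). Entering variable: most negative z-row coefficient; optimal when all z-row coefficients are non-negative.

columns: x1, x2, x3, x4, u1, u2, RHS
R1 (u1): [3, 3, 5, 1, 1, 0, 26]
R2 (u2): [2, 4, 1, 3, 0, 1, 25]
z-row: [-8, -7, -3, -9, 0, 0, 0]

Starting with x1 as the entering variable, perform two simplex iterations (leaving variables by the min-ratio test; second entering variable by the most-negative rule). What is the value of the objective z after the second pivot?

Ratio test on column x1 — row 1: 26/3 = 26/3; row 2: 25/2 = 25/2. Minimum is 26/3 at row 1 (u1 leaves); pivot element 3.
Pivot on row 1; the z-row RHS becomes 0 − (-8)·(26/3) = 208/3.
Next entering variable (most negative z-row entry -19/3): x4.
Ratio test on column x4 — row 1: (26/3)/(1/3) = 26; row 2: (23/3)/(7/3) = 23/7. Minimum is 23/7 at row 2 (u2 leaves); pivot element 7/3.
After the second pivot the z-row RHS is 208/3 − (-19/3)·(23/7) = 631/7.

631/7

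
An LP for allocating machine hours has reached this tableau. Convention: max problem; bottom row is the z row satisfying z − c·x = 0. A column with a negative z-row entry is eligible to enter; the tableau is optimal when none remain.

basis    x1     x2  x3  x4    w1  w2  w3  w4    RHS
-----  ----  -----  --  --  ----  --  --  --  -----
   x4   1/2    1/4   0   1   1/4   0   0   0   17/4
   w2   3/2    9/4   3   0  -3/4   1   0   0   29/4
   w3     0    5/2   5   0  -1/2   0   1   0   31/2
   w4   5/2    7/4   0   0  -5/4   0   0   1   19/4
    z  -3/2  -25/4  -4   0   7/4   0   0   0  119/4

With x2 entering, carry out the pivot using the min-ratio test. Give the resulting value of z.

327/7

Ratio test on column x2 — row 1: (17/4)/(1/4) = 17; row 2: (29/4)/(9/4) = 29/9; row 3: (31/2)/(5/2) = 31/5; row 4: (19/4)/(7/4) = 19/7. Minimum is 19/7 at row 4 (w4 leaves); pivot element 7/4.
Pivot on row 4; the z-row RHS becomes 119/4 − (-25/4)·(19/7) = 327/7.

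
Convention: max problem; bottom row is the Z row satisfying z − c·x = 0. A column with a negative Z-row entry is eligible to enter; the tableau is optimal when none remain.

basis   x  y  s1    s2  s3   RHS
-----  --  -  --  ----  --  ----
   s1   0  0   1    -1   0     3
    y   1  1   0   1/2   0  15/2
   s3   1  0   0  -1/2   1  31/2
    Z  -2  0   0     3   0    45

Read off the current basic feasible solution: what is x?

0

x is not in the basis, so in the current basic feasible solution x = 0.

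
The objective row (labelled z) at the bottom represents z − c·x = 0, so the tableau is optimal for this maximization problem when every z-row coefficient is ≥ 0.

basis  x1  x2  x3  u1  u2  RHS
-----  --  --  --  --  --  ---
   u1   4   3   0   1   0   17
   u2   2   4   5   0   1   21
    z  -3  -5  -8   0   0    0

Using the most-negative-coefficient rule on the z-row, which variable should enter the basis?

Negative z-row entries: x1: -3, x2: -5, x3: -8.
The most negative is -8 in column x3, so x3 enters.

x3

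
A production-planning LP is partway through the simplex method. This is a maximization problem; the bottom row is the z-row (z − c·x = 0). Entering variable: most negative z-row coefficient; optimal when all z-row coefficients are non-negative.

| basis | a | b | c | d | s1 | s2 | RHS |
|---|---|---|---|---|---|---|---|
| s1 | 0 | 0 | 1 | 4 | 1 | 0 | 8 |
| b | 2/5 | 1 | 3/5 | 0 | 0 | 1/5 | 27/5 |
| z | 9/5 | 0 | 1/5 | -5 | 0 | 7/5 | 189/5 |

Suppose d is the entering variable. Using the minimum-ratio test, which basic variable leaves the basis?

s1

Column d entries and ratios — s1: 8/4 = 2; b: 0 ≤ 0, skip.
Smallest ratio is 2 in the row of s1, so s1 leaves.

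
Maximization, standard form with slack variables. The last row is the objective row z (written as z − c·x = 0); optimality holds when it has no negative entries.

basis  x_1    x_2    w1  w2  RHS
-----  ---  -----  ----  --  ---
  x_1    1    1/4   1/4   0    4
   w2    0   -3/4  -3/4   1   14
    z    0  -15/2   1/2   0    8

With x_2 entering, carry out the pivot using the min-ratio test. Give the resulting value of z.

128

Ratio test on column x_2 — row 1: 4/(1/4) = 16; row 2: entry -3/4 ≤ 0. Minimum is 16 at row 1 (x_1 leaves); pivot element 1/4.
Pivot on row 1; the z-row RHS becomes 8 − (-15/2)·16 = 128.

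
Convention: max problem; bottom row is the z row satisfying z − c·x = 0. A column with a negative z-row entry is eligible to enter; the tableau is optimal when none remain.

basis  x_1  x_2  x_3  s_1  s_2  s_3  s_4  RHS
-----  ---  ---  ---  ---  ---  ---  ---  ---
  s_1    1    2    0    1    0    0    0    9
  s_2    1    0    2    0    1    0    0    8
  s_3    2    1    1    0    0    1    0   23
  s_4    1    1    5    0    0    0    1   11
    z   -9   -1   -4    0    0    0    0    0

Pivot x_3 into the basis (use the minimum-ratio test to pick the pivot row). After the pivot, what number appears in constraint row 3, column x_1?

Ratio test on column x_3 — row 1: entry 0 ≤ 0; row 2: 8/2 = 4; row 3: 23/1 = 23; row 4: 11/5 = 11/5. Minimum is 11/5 at row 4 (s_4 leaves); pivot element 5.
Divide row 4 by 5; eliminate column x_3 from the other rows.
Row 3 update in column x_1: 2 − 1·(1/5) = 9/5.

9/5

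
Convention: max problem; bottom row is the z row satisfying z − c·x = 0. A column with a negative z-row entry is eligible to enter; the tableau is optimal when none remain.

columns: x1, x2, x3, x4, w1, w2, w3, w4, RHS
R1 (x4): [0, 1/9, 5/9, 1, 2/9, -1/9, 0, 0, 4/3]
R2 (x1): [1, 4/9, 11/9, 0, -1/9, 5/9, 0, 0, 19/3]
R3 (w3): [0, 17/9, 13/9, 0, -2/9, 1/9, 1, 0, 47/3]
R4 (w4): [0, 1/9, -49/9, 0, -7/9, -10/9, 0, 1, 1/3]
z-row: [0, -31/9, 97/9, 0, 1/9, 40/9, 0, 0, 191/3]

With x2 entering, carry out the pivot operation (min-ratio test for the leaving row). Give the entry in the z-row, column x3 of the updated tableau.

-158

Ratio test on column x2 — row 1: (4/3)/(1/9) = 12; row 2: (19/3)/(4/9) = 57/4; row 3: (47/3)/(17/9) = 141/17; row 4: (1/3)/(1/9) = 3. Minimum is 3 at row 4 (w4 leaves); pivot element 1/9.
Divide row 4 by 1/9; eliminate column x2 from the other rows.
z-row update in column x3: 97/9 − (-31/9)·(-49) = -158.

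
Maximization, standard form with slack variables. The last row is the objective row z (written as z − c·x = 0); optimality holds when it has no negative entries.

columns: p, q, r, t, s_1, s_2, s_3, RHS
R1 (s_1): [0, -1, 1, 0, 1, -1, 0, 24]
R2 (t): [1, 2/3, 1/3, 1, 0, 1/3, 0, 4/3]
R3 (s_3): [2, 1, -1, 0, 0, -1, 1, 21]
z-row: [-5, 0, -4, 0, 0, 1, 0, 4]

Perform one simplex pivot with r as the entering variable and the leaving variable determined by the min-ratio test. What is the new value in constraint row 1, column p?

Ratio test on column r — row 1: 24/1 = 24; row 2: (4/3)/(1/3) = 4; row 3: entry -1 ≤ 0. Minimum is 4 at row 2 (t leaves); pivot element 1/3.
Divide row 2 by 1/3; eliminate column r from the other rows.
Row 1 update in column p: 0 − 1·3 = -3.

-3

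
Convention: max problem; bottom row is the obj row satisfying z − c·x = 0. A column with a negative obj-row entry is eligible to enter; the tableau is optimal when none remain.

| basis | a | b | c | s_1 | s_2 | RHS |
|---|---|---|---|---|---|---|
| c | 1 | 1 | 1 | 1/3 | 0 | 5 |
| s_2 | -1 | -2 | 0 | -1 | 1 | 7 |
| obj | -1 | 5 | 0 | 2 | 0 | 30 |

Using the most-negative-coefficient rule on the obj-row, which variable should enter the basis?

a

Negative obj-row entries: a: -1.
The most negative is -1 in column a, so a enters.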